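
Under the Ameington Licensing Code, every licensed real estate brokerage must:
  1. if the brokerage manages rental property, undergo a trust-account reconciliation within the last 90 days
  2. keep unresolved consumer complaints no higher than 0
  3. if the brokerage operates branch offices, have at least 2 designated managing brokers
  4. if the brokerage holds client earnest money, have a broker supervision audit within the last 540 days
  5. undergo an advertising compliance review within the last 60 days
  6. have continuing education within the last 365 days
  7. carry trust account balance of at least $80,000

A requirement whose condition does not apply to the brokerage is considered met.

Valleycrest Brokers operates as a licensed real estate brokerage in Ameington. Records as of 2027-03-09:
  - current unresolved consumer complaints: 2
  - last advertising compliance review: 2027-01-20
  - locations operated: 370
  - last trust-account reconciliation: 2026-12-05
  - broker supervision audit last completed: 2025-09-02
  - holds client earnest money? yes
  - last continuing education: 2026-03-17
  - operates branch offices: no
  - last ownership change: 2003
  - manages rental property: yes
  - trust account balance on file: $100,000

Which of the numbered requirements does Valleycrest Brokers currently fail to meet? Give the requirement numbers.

1. condition 'manages rental property' holds; trust-account reconciliation 94 days ago vs limit 90 → not met
2. unresolved consumer complaints 2 > 0 → not met
3. condition 'operates branch offices' does not hold → requirement n/a → met
4. condition 'holds client earnest money' holds; broker supervision audit 553 days ago vs limit 540 → not met
5. advertising compliance review 48 days ago vs limit 60 → met
6. continuing education 357 days ago vs limit 365 → met
7. trust account balance $100,000 ≥ $80,000 → met
Not met: 1, 2, 4

1, 2, 4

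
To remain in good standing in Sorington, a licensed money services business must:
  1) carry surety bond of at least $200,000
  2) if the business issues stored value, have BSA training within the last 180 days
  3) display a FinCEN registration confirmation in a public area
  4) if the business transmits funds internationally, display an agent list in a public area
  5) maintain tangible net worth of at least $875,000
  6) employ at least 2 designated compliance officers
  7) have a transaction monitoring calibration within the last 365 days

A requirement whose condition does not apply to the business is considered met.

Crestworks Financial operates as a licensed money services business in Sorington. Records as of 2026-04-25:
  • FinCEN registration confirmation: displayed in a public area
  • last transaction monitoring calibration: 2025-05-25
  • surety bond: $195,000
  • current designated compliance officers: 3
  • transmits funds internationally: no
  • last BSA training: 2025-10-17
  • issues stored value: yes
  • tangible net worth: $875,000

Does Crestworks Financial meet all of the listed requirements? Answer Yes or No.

1. surety bond $195,000 < $200,000 → not met
2. condition 'issues stored value' holds; BSA training 190 days ago vs limit 180 → not met
3. FinCEN registration confirmation present → met
4. condition 'transmits funds internationally' does not hold → requirement n/a → met
5. tangible net worth $875,000 ≥ $875,000 → met
6. designated compliance officers 3 ≥ 2 → met
7. transaction monitoring calibration 335 days ago vs limit 365 → met
Not met: 1, 2

No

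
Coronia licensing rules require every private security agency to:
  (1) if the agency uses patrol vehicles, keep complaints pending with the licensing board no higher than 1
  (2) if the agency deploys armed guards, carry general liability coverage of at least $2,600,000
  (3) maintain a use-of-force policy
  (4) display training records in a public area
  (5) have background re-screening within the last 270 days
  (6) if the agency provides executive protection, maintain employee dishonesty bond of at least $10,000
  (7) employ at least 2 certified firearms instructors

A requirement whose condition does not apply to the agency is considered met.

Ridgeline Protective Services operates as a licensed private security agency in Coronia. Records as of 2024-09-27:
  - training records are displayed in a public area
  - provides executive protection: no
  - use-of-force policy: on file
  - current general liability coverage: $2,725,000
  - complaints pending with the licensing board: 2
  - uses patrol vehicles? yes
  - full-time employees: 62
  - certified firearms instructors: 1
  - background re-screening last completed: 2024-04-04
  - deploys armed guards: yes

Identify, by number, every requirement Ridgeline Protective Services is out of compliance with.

1, 7

1. condition 'uses patrol vehicles' holds; complaints pending with the licensing board 2 > 1 → not met
2. condition 'deploys armed guards' holds; general liability coverage $2,725,000 ≥ $2,600,000 → met
3. use-of-force policy present → met
4. training records present → met
5. background re-screening 176 days ago vs limit 270 → met
6. condition 'provides executive protection' does not hold → requirement n/a → met
7. certified firearms instructors 1 < 2 → not met
Not met: 1, 7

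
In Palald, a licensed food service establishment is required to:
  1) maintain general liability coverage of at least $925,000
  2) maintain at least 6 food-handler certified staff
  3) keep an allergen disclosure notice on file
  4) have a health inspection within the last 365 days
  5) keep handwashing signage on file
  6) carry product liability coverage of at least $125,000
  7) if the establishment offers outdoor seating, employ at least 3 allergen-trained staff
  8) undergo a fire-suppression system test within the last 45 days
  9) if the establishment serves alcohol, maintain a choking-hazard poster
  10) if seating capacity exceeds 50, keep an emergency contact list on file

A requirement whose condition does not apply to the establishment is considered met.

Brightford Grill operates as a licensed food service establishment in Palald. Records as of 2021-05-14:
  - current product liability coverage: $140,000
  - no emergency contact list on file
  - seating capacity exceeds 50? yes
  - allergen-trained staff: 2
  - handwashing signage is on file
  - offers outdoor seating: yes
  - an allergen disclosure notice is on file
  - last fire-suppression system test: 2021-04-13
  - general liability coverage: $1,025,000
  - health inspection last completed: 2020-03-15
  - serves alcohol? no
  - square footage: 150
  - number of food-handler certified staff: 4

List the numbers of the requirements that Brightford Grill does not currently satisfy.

2, 4, 7, 10

1. general liability coverage $1,025,000 ≥ $925,000 → met
2. food-handler certified staff 4 < 6 → not met
3. allergen disclosure notice present → met
4. health inspection 425 days ago vs limit 365 → not met
5. handwashing signage present → met
6. product liability coverage $140,000 ≥ $125,000 → met
7. condition 'offers outdoor seating' holds; allergen-trained staff 2 < 3 → not met
8. fire-suppression system test 31 days ago vs limit 45 → met
9. condition 'serves alcohol' does not hold → requirement n/a → met
10. condition 'seating capacity exceeds 50' holds; emergency contact list absent → not met
Not met: 2, 4, 7, 10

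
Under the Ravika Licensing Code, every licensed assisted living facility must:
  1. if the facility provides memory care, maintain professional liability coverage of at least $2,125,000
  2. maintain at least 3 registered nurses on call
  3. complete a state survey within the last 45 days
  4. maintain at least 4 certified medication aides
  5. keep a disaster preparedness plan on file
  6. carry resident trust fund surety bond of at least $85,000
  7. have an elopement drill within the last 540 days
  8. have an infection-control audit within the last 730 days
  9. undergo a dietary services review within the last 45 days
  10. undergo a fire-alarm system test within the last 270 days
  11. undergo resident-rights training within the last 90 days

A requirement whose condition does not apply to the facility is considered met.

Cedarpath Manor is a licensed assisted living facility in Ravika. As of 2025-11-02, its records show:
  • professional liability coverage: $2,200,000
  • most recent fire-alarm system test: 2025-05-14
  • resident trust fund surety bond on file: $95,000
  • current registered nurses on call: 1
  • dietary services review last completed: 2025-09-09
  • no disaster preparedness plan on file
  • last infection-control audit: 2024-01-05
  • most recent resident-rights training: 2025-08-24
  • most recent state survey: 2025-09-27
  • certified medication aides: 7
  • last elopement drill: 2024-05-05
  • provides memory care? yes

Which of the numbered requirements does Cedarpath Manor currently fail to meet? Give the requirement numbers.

2, 5, 7, 9

1. condition 'provides memory care' holds; professional liability coverage $2,200,000 ≥ $2,125,000 → met
2. registered nurses on call 1 < 3 → not met
3. state survey 36 days ago vs limit 45 → met
4. certified medication aides 7 ≥ 4 → met
5. disaster preparedness plan absent → not met
6. resident trust fund surety bond $95,000 ≥ $85,000 → met
7. elopement drill 546 days ago vs limit 540 → not met
8. infection-control audit 667 days ago vs limit 730 → met
9. dietary services review 54 days ago vs limit 45 → not met
10. fire-alarm system test 172 days ago vs limit 270 → met
11. resident-rights training 70 days ago vs limit 90 → met
Not met: 2, 5, 7, 9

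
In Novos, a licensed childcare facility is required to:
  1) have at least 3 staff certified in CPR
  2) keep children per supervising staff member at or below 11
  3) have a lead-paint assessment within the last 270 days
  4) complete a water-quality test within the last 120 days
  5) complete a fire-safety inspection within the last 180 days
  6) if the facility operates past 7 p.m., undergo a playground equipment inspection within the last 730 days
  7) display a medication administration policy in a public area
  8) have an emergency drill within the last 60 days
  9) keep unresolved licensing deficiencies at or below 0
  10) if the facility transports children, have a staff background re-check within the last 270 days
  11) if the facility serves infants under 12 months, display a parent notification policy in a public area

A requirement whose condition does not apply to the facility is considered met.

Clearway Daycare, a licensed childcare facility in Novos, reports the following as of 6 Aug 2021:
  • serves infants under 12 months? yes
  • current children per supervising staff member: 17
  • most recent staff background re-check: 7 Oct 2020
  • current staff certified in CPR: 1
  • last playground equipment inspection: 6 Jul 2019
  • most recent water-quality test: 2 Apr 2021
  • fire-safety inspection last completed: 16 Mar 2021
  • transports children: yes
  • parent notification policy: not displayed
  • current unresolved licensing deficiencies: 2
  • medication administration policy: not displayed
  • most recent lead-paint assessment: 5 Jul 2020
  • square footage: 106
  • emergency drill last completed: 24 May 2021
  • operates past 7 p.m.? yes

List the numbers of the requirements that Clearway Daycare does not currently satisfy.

1. staff certified in CPR 1 < 3 → not met
2. children per supervising staff member 17 > 11 → not met
3. lead-paint assessment 397 days ago vs limit 270 → not met
4. water-quality test 126 days ago vs limit 120 → not met
5. fire-safety inspection 143 days ago vs limit 180 → met
6. condition 'operates past 7 p.m.' holds; playground equipment inspection 762 days ago vs limit 730 → not met
7. medication administration policy absent → not met
8. emergency drill 74 days ago vs limit 60 → not met
9. unresolved licensing deficiencies 2 > 0 → not met
10. condition 'transports children' holds; staff background re-check 303 days ago vs limit 270 → not met
11. condition 'serves infants under 12 months' holds; parent notification policy absent → not met
Not met: 1, 2, 3, 4, 6, 7, 8, 9, 10, 11

1, 2, 3, 4, 6, 7, 8, 9, 10, 11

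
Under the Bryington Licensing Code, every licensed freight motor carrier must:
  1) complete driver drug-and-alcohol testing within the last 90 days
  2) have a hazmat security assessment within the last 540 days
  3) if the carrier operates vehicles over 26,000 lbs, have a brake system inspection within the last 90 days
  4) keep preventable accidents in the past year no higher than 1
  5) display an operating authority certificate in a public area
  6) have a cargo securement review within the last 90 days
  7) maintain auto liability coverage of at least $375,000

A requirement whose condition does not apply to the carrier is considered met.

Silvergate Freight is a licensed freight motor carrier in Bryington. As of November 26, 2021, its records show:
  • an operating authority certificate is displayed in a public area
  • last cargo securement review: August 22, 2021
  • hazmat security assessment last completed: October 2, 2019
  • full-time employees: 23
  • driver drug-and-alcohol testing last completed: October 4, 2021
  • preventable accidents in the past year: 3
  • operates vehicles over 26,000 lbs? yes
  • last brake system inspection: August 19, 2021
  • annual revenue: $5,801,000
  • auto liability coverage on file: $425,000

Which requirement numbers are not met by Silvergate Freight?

1. driver drug-and-alcohol testing 53 days ago vs limit 90 → met
2. hazmat security assessment 786 days ago vs limit 540 → not met
3. condition 'operates vehicles over 26,000 lbs' holds; brake system inspection 99 days ago vs limit 90 → not met
4. preventable accidents in the past year 3 > 1 → not met
5. operating authority certificate present → met
6. cargo securement review 96 days ago vs limit 90 → not met
7. auto liability coverage $425,000 ≥ $375,000 → met
Not met: 2, 3, 4, 6

2, 3, 4, 6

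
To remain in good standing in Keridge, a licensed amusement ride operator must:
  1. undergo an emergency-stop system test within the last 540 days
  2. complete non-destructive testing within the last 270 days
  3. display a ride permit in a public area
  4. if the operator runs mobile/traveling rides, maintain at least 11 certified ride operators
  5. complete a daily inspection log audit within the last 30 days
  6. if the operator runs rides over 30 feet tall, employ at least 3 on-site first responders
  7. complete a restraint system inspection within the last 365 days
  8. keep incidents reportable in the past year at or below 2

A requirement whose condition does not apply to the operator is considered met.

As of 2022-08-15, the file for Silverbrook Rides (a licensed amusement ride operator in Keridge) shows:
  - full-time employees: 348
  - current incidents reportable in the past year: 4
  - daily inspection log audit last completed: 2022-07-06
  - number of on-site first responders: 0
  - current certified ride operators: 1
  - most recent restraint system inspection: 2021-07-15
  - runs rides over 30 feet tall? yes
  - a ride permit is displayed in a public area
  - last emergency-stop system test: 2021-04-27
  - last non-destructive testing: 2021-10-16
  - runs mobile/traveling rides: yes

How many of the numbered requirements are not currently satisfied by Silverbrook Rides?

6

1. emergency-stop system test 475 days ago vs limit 540 → met
2. non-destructive testing 303 days ago vs limit 270 → not met
3. ride permit present → met
4. condition 'runs mobile/traveling rides' holds; certified ride operators 1 < 11 → not met
5. daily inspection log audit 40 days ago vs limit 30 → not met
6. condition 'runs rides over 30 feet tall' holds; on-site first responders 0 < 3 → not met
7. restraint system inspection 396 days ago vs limit 365 → not met
8. incidents reportable in the past year 4 > 2 → not met
Not met: 6 of 8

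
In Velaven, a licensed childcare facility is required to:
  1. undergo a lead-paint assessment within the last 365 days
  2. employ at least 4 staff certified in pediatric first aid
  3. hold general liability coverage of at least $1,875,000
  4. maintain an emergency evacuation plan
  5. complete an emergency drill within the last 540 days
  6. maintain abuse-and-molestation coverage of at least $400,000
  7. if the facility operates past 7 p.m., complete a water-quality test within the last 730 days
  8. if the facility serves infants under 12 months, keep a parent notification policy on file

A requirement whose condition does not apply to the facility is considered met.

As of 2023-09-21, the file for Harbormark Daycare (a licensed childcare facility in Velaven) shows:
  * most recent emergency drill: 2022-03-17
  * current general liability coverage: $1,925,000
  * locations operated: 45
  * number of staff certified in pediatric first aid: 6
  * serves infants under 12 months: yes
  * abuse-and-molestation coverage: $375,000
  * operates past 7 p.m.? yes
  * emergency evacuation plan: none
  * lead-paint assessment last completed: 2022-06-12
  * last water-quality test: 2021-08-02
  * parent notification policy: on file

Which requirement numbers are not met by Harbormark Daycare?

1. lead-paint assessment 466 days ago vs limit 365 → not met
2. staff certified in pediatric first aid 6 ≥ 4 → met
3. general liability coverage $1,925,000 ≥ $1,875,000 → met
4. emergency evacuation plan absent → not met
5. emergency drill 553 days ago vs limit 540 → not met
6. abuse-and-molestation coverage $375,000 < $400,000 → not met
7. condition 'operates past 7 p.m.' holds; water-quality test 780 days ago vs limit 730 → not met
8. condition 'serves infants under 12 months' holds; parent notification policy present → met
Not met: 1, 4, 5, 6, 7

1, 4, 5, 6, 7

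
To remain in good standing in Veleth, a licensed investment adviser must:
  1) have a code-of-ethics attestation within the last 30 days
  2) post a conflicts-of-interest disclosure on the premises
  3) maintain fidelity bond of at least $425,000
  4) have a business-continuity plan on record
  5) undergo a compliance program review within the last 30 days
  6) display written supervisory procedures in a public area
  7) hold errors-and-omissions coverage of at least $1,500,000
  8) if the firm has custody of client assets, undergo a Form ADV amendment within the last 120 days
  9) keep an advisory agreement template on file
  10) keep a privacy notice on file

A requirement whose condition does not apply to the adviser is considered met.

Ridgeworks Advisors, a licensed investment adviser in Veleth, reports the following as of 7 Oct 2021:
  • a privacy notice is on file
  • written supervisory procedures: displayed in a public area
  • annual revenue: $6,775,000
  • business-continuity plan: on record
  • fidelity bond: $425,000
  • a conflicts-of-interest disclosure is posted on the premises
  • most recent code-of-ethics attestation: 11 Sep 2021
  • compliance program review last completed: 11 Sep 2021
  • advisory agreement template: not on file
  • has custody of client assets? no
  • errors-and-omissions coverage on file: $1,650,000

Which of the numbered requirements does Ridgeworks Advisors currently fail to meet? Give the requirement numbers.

1. code-of-ethics attestation 26 days ago vs limit 30 → met
2. conflicts-of-interest disclosure present → met
3. fidelity bond $425,000 ≥ $425,000 → met
4. business-continuity plan present → met
5. compliance program review 26 days ago vs limit 30 → met
6. written supervisory procedures present → met
7. errors-and-omissions coverage $1,650,000 ≥ $1,500,000 → met
8. condition 'has custody of client assets' does not hold → requirement n/a → met
9. advisory agreement template absent → not met
10. privacy notice present → met
Not met: 9

9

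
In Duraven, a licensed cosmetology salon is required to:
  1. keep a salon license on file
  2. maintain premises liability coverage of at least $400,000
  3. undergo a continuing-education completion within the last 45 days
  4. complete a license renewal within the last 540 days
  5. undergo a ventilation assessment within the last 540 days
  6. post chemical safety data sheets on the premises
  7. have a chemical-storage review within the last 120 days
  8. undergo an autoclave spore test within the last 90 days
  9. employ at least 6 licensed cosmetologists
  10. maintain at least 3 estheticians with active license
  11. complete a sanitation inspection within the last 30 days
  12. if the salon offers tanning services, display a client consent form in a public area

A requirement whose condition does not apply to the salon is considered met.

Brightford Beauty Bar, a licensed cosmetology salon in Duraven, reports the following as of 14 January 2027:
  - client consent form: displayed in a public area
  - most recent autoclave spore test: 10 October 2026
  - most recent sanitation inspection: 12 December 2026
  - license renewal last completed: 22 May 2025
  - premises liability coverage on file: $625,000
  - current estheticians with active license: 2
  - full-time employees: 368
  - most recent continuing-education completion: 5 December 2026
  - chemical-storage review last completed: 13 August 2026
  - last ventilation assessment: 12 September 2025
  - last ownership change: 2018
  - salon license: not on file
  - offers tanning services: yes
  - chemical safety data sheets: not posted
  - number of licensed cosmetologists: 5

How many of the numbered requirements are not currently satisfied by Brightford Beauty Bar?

1. salon license absent → not met
2. premises liability coverage $625,000 ≥ $400,000 → met
3. continuing-education completion 40 days ago vs limit 45 → met
4. license renewal 602 days ago vs limit 540 → not met
5. ventilation assessment 489 days ago vs limit 540 → met
6. chemical safety data sheets absent → not met
7. chemical-storage review 154 days ago vs limit 120 → not met
8. autoclave spore test 96 days ago vs limit 90 → not met
9. licensed cosmetologists 5 < 6 → not met
10. estheticians with active license 2 < 3 → not met
11. sanitation inspection 33 days ago vs limit 30 → not met
12. condition 'offers tanning services' holds; client consent form present → met
Not met: 8 of 12

8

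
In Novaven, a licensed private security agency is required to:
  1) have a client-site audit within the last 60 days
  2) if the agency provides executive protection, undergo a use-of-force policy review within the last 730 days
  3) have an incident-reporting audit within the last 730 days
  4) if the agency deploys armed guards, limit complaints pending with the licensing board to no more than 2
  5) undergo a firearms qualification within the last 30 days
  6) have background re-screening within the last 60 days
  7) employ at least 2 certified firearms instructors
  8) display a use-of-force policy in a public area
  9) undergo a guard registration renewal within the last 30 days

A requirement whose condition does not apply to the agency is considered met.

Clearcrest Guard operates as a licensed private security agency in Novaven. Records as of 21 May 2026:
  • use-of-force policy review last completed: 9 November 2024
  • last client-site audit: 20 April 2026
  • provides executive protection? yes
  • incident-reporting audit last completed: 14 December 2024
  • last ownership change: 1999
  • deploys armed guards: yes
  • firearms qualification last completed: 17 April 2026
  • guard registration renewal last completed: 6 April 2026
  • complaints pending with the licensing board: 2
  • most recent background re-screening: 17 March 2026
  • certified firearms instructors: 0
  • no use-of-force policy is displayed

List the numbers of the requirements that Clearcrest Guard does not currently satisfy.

1. client-site audit 31 days ago vs limit 60 → met
2. condition 'provides executive protection' holds; use-of-force policy review 558 days ago vs limit 730 → met
3. incident-reporting audit 523 days ago vs limit 730 → met
4. condition 'deploys armed guards' holds; complaints pending with the licensing board 2 ≤ 2 → met
5. firearms qualification 34 days ago vs limit 30 → not met
6. background re-screening 65 days ago vs limit 60 → not met
7. certified firearms instructors 0 < 2 → not met
8. use-of-force policy absent → not met
9. guard registration renewal 45 days ago vs limit 30 → not met
Not met: 5, 6, 7, 8, 9

5, 6, 7, 8, 9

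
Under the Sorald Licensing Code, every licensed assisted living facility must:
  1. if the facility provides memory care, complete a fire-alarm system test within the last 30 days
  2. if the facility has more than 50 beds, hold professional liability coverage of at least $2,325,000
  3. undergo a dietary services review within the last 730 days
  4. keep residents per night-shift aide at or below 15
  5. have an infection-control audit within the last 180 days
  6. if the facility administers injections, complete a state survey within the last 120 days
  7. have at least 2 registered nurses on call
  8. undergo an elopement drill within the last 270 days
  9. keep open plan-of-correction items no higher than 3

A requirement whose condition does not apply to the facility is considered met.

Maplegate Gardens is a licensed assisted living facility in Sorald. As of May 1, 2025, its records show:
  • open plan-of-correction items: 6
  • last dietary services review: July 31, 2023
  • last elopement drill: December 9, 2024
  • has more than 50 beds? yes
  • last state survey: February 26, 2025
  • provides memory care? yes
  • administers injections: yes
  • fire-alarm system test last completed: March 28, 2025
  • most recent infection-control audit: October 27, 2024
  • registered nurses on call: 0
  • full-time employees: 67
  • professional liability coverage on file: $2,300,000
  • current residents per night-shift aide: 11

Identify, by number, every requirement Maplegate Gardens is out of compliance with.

1, 2, 5, 7, 9

1. condition 'provides memory care' holds; fire-alarm system test 34 days ago vs limit 30 → not met
2. condition 'has more than 50 beds' holds; professional liability coverage $2,300,000 < $2,325,000 → not met
3. dietary services review 640 days ago vs limit 730 → met
4. residents per night-shift aide 11 ≤ 15 → met
5. infection-control audit 186 days ago vs limit 180 → not met
6. condition 'administers injections' holds; state survey 64 days ago vs limit 120 → met
7. registered nurses on call 0 < 2 → not met
8. elopement drill 143 days ago vs limit 270 → met
9. open plan-of-correction items 6 > 3 → not met
Not met: 1, 2, 5, 7, 9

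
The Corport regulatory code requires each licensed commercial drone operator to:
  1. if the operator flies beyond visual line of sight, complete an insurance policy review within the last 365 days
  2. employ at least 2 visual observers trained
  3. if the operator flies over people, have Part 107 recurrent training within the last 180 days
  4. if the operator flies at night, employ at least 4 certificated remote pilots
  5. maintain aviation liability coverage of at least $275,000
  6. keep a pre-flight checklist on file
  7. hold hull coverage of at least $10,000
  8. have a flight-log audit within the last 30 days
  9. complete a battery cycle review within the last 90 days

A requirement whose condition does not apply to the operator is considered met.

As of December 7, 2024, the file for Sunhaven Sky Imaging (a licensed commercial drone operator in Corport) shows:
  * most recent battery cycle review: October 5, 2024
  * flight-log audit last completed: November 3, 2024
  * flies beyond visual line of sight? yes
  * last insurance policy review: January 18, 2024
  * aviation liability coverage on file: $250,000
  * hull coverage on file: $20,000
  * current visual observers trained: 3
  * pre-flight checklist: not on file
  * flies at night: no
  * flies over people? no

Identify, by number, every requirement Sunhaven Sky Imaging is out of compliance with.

1. condition 'flies beyond visual line of sight' holds; insurance policy review 324 days ago vs limit 365 → met
2. visual observers trained 3 ≥ 2 → met
3. condition 'flies over people' does not hold → requirement n/a → met
4. condition 'flies at night' does not hold → requirement n/a → met
5. aviation liability coverage $250,000 < $275,000 → not met
6. pre-flight checklist absent → not met
7. hull coverage $20,000 ≥ $10,000 → met
8. flight-log audit 34 days ago vs limit 30 → not met
9. battery cycle review 63 days ago vs limit 90 → met
Not met: 5, 6, 8

5, 6, 8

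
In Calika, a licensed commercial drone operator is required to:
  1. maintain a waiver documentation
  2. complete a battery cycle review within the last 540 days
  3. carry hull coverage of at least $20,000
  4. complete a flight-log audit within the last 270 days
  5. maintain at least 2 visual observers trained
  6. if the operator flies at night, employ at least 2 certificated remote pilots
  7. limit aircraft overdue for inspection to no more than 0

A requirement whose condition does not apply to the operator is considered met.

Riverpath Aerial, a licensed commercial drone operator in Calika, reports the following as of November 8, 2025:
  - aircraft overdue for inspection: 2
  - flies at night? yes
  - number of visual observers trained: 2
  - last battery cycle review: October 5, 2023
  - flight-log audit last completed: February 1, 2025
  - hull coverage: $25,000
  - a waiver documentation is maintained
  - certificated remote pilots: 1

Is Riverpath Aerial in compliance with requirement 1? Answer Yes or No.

Yes

1. waiver documentation present → met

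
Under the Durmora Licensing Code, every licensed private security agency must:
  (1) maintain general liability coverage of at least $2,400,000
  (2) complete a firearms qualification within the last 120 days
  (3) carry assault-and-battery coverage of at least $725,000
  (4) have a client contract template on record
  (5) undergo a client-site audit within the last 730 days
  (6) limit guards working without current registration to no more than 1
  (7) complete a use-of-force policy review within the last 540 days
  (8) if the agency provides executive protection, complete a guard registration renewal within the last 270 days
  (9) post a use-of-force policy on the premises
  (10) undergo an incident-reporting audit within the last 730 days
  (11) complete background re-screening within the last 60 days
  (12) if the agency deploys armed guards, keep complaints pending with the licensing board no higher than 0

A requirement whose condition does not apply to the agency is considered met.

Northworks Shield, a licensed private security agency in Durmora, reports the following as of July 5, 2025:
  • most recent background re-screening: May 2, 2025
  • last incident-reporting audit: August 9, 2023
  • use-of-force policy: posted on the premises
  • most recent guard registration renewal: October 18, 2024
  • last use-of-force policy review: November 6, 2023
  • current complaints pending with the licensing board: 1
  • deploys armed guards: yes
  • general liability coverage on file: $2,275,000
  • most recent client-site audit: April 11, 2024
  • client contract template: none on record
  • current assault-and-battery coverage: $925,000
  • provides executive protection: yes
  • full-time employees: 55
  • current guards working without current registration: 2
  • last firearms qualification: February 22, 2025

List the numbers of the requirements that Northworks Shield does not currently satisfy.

1. general liability coverage $2,275,000 < $2,400,000 → not met
2. firearms qualification 133 days ago vs limit 120 → not met
3. assault-and-battery coverage $925,000 ≥ $725,000 → met
4. client contract template absent → not met
5. client-site audit 450 days ago vs limit 730 → met
6. guards working without current registration 2 > 1 → not met
7. use-of-force policy review 607 days ago vs limit 540 → not met
8. condition 'provides executive protection' holds; guard registration renewal 260 days ago vs limit 270 → met
9. use-of-force policy present → met
10. incident-reporting audit 696 days ago vs limit 730 → met
11. background re-screening 64 days ago vs limit 60 → not met
12. condition 'deploys armed guards' holds; complaints pending with the licensing board 1 > 0 → not met
Not met: 1, 2, 4, 6, 7, 11, 12

1, 2, 4, 6, 7, 11, 12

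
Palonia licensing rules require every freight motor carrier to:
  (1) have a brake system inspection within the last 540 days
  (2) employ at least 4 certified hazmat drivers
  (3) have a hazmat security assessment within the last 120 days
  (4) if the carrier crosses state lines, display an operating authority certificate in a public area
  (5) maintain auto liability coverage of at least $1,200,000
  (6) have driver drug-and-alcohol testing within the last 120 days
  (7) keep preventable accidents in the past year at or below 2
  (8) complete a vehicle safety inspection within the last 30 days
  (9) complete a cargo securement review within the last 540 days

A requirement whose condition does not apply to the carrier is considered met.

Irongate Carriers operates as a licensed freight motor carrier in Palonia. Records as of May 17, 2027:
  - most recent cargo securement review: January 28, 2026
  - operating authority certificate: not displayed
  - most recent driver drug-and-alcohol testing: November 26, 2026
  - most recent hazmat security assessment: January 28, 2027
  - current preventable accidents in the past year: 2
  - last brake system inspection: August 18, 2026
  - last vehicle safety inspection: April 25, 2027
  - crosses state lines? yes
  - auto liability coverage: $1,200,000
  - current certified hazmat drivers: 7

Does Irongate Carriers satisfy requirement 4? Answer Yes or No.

4. condition 'crosses state lines' holds; operating authority certificate absent → not met

No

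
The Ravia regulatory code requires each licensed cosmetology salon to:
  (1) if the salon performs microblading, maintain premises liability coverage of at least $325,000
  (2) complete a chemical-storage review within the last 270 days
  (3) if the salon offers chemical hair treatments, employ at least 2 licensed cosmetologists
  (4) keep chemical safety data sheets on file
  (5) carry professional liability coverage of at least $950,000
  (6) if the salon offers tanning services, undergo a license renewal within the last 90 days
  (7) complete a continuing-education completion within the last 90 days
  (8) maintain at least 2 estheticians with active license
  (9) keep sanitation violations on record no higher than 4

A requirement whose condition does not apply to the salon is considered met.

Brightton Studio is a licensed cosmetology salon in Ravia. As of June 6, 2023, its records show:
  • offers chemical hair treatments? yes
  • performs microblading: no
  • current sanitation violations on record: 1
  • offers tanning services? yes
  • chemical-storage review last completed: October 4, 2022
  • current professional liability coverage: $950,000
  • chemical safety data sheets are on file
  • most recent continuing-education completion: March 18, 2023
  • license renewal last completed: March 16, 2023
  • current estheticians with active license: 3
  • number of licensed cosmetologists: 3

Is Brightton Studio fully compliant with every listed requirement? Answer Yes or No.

Yes

1. condition 'performs microblading' does not hold → requirement n/a → met
2. chemical-storage review 245 days ago vs limit 270 → met
3. condition 'offers chemical hair treatments' holds; licensed cosmetologists 3 ≥ 2 → met
4. chemical safety data sheets present → met
5. professional liability coverage $950,000 ≥ $950,000 → met
6. condition 'offers tanning services' holds; license renewal 82 days ago vs limit 90 → met
7. continuing-education completion 80 days ago vs limit 90 → met
8. estheticians with active license 3 ≥ 2 → met
9. sanitation violations on record 1 ≤ 4 → met
All met.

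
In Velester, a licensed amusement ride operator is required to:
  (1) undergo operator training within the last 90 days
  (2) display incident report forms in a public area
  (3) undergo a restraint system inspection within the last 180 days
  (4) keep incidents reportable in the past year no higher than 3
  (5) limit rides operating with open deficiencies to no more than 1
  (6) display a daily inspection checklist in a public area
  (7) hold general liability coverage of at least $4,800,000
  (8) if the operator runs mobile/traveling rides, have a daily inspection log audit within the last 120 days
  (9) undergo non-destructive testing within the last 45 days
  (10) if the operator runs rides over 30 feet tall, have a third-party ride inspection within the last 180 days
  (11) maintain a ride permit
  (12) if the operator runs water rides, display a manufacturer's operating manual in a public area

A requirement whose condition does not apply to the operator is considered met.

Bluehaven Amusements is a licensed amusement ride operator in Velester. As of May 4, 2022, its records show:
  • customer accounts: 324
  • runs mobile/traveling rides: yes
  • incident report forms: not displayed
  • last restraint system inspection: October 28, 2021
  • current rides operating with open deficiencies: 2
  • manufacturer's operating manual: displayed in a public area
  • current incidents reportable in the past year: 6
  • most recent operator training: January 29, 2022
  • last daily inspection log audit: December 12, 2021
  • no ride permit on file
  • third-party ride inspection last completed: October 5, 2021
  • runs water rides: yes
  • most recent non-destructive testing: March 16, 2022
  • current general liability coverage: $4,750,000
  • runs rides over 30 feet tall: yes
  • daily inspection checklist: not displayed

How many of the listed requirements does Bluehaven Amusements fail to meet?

11

1. operator training 95 days ago vs limit 90 → not met
2. incident report forms absent → not met
3. restraint system inspection 188 days ago vs limit 180 → not met
4. incidents reportable in the past year 6 > 3 → not met
5. rides operating with open deficiencies 2 > 1 → not met
6. daily inspection checklist absent → not met
7. general liability coverage $4,750,000 < $4,800,000 → not met
8. condition 'runs mobile/traveling rides' holds; daily inspection log audit 143 days ago vs limit 120 → not met
9. non-destructive testing 49 days ago vs limit 45 → not met
10. condition 'runs rides over 30 feet tall' holds; third-party ride inspection 211 days ago vs limit 180 → not met
11. ride permit absent → not met
12. condition 'runs water rides' holds; manufacturer's operating manual present → met
Not met: 11 of 12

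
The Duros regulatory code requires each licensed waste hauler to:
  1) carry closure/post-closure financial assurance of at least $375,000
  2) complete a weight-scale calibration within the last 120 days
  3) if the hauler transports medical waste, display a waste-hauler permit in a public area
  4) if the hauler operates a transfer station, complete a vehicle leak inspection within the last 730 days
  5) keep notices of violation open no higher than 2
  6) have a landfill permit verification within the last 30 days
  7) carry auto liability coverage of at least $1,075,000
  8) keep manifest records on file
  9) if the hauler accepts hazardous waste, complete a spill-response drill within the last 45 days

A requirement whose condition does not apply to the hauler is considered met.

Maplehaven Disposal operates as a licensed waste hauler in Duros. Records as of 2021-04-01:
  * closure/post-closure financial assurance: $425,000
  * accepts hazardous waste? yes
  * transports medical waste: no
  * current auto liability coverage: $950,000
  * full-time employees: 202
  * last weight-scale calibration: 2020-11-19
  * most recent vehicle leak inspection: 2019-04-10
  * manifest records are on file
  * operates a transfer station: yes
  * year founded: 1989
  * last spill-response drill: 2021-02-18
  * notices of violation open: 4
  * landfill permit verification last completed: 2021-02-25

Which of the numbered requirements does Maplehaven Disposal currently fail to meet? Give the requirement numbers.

1. closure/post-closure financial assurance $425,000 ≥ $375,000 → met
2. weight-scale calibration 133 days ago vs limit 120 → not met
3. condition 'transports medical waste' does not hold → requirement n/a → met
4. condition 'operates a transfer station' holds; vehicle leak inspection 722 days ago vs limit 730 → met
5. notices of violation open 4 > 2 → not met
6. landfill permit verification 35 days ago vs limit 30 → not met
7. auto liability coverage $950,000 < $1,075,000 → not met
8. manifest records present → met
9. condition 'accepts hazardous waste' holds; spill-response drill 42 days ago vs limit 45 → met
Not met: 2, 5, 6, 7

2, 5, 6, 7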